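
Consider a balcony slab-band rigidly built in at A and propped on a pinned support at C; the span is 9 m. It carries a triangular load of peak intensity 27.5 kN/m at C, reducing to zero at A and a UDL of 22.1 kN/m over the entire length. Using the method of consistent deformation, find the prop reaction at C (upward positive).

Release the roller at C. Primary structure: cantilever fixed at A.
Primary-structure tip deflection at C by superposition:
  triangular load, peak 27.5 at the free end: 11w₀L⁴/(120EI) = 16539/EI
  UDL 22.1: wL⁴/(8EI) = 18125/EI
  δ_0 = 34664/EI
Tip deflection under a unit load at C: L³/(3EI) = 243/EI.
The prop prevents deflection at C: R_C = δ_0/δ_{CC} = 34664/243 = 142.7 kN.

R_C = 142.7 kN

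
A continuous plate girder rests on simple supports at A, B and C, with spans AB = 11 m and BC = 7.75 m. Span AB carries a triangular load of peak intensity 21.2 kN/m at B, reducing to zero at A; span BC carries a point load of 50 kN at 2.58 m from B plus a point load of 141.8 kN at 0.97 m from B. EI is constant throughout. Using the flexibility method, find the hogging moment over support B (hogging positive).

Insert a hinge at B; M_B is the redundant, and each span becomes simply supported.
End slopes at the hinge B, treating each span as simply supported:
  span AB: triangular load, peak 21.2: w₀L³/(45EI) = 627/EI
  span BC: point load 50 at a = 2.58: Pab(L + b)/(6LEI) = 185.3/EI
  span BC: point load 141.8 at a = 0.97: Pab(L + b)/(6LEI) = 291.4/EI
  relative rotation θ_0 = (627 + 476.7)/EI = 1104/EI
A unit hogging moment at B produces rotation L₁/(3EI) + L₂/(3EI) = 6.25/EI.
Slope continuity at B: θ_0 = M_B·6.25/EI, so M_B = 1104/6.25 = 176.6 kN·m (hogging).

M_B = 176.6 kN·m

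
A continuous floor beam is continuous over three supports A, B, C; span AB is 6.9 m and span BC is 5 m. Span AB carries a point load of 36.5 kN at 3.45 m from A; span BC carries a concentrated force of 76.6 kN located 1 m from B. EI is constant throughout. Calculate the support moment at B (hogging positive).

M_B = 50.55 kN·m

Release continuity at B by inserting a hinge; the redundant is the internal moment M_B. The primary structure is two simply-supported spans AB and BC.
Rotations at B on the released spans (each span's end-slope, ×1/EI):
  span AB: point load 36.5 at a = 3.45: Pab(L + a)/(6LEI) = 108.6/EI
  span BC: point load 76.6 at a = 1: Pab(L + b)/(6LEI) = 91.92/EI
  relative rotation θ_0 = (108.6 + 91.92)/EI = 200.5/EI
A unit hogging moment at B produces rotation L₁/(3EI) + L₂/(3EI) = 3.967/EI.
Slope continuity at B: θ_0 = M_B·3.967/EI, so M_B = 200.5/3.967 = 50.55 kN·m (hogging).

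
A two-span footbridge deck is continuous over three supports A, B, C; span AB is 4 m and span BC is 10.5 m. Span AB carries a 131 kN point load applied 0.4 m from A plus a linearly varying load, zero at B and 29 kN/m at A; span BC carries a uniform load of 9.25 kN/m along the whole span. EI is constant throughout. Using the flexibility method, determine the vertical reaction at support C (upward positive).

Insert a hinge at B; M_B is the redundant, and each span becomes simply supported.
Discontinuity in slope at B on the released structure — sum the simple-span end rotations:
  span AB: point load 131 at a = 0.4: Pab(L + a)/(6LEI) = 34.58/EI
  span AB: triangular load, peak 29: 7w₀L³/(360EI) = 36.09/EI
  span BC: UDL 9.25: wL³/(24EI) = 446.2/EI
  relative rotation θ_0 = (70.67 + 446.2)/EI = 516.8/EI
A unit hogging moment at B produces rotation L₁/(3EI) + L₂/(3EI) = 4.833/EI.
Compatibility: M_B·(L₁+L₂)/(3EI) = θ_0, giving M_B = 106.9 kN·m (hogging).
Span BC, ΣM about C: R_B^{BC}·10.5 = 509.9 + 106.9, so R_B^{BC} = 58.75 kN and R_C = 97.12 − 58.75 = 38.38 kN.

R_C = 38.38 kN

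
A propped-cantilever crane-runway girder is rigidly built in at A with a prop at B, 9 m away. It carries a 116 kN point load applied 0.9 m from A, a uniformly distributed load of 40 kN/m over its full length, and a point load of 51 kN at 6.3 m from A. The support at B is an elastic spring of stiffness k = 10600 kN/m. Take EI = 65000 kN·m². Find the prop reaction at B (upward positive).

R_B = 161.3 kN

Remove the prop at B; the released (primary) structure is a cantilever built in at A.
Downward deflection at the released point B due to the loads:
  point load 116 at a = 0.9: Pa²(3L − a)/(6EI) = 408.7/EI
  UDL 40: wL⁴/(8EI) = 32805/EI
  point load 51 at a = 6.3: Pa²(3L − a)/(6EI) = 6983/EI
  δ_0 = 40197/EI
Tip deflection under a unit load at B: L³/(3EI) = 243/EI.
With EI = 65000 kN·m²: δ_0 = 0.61842 m and δ_{BB} = 0.003738 m/kN.
Compatibility — the spring shortens by R_B/k under the reaction it provides: δ_0 − R_B·δ_{BB} = R_B/k. With 1/k = 0.000094 m/kN, R_B = δ_0 / (δ_{BB} + 1/k) = 0.61842 / (0.003738 + 0.000094) = 161.3 kN.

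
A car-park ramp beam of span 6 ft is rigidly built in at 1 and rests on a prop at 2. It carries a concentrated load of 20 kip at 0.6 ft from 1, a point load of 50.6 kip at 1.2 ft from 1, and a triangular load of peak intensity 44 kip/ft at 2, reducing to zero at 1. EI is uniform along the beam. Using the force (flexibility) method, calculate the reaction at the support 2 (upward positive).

R_2 = 75.72 kip

Choose R_2 as the redundant. The primary structure is the cantilever fixed at 1.
Deflection at 2 on the released cantilever, summing each load's contribution:
  point load 20 at a = 0.6: Pa²(3L − a)/(6EI) = 20.88/EI
  point load 50.6 at a = 1.2: Pa²(3L − a)/(6EI) = 204/EI
  triangular load, peak 44 at the free end: 11w₀L⁴/(120EI) = 5227/EI
  δ_0 = 5452/EI
Flexibility coefficient — unit upward force at 2: δ_{22} = L³/(3EI) = 72/EI.
Compatibility at 2: δ_0 − R_2·δ_{22} = 0, so R_2 = 5452/72 = 75.72 kip.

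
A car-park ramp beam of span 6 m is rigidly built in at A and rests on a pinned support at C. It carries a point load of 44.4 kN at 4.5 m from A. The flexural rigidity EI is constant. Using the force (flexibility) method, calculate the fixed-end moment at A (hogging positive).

Take the reaction at C as the redundant and release it; the primary structure is a cantilever fixed at A.
Downward deflection at the released point C due to the loads:
  point load 44.4 at a = 4.5: Pa²(3L − a)/(6EI) = 2023/EI
Flexibility coefficient — unit upward force at C: δ_{CC} = L³/(3EI) = 72/EI.
The prop prevents deflection at C: R_C = δ_0/δ_{CC} = 2023/72 = 28.1 kN.
Moment equilibrium about A: M_A = Σ(load moments about A) − R_C·L = 199.8 − 28.1×6 = 31.22 kN·m.

M_A = 31.22 kN·m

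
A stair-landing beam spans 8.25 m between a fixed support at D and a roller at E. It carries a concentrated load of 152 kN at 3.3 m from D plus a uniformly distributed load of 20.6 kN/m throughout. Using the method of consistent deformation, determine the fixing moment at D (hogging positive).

Choose R_E as the redundant. The primary structure is the cantilever fixed at D.
Primary-structure tip deflection at E by superposition:
  point load 152 at a = 3.3: Pa²(3L − a)/(6EI) = 5918/EI
  UDL 20.6: wL⁴/(8EI) = 11929/EI
  δ_0 = 17846/EI
Tip deflection under a unit load at E: L³/(3EI) = 187.2/EI.
Compatibility at E: δ_0 − R_E·δ_{EE} = 0, so R_E = 17846/187.2 = 95.35 kN.
Moment equilibrium about D: M_D = Σ(load moments about D) − R_E·L = 1203 − 95.35×8.25 = 416 kN·m.

M_D = 416 kN·m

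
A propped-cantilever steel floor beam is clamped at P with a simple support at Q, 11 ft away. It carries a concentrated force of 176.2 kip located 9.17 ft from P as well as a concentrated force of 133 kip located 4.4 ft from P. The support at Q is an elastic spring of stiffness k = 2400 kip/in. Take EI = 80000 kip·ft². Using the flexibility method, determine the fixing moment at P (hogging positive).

Remove the prop at Q; the released (primary) structure is a cantilever built in at P.
Downward deflection at the released point Q due to the loads:
  point load 176.2 at a = 9.17: Pa²(3L − a)/(6EI) = 58846/EI
  point load 133 at a = 4.4: Pa²(3L − a)/(6EI) = 12274/EI
  δ_0 = 71120/EI
Flexibility coefficient — unit upward force at Q: δ_{QQ} = L³/(3EI) = 443.7/EI.
With EI = 80000 kip·ft²: δ_0 = 0.889 ft and δ_{QQ} = 0.005546 ft/kip.
Compatibility — the spring shortens by R_Q/k under the reaction it provides: δ_0 − R_Q·δ_{QQ} = R_Q/k. With 1/k = 1/(2400×12) ft/kip = 0.000035 ft/kip, R_Q = δ_0 / (δ_{QQ} + 1/k) = 0.889 / (0.005546 + 0.000035) = 159.3 kip.
Moment equilibrium about P: M_P = Σ(load moments about P) − R_Q·L = 2201 − 159.3×11 = 448.6 kip·ft.

M_P = 448.6 kip·ft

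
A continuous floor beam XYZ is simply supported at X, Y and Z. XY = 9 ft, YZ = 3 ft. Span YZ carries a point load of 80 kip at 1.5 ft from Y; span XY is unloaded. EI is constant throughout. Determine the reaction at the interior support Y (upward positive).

R_Y = 45 kip

Insert a hinge at Y; M_Y is the redundant, and each span becomes simply supported.
Rotations at Y on the released spans (each span's end-slope, ×1/EI):
  span YZ: point load 80 at a = 1.5: Pab(L + b)/(6LEI) = 45/EI
  relative rotation θ_0 = (0 + 45)/EI = 45/EI
A unit hogging moment at Y produces rotation L₁/(3EI) + L₂/(3EI) = 4/EI.
Compatibility: M_Y·(L₁+L₂)/(3EI) = θ_0, giving M_Y = 11.25 kip·ft (hogging).
Span XY, ΣM about X with M_Y applied at Y: R_Y^{XY}·9 = 0 + 11.25, so R_Y^{XY} = 1.25 kip and R_X = 0 − 1.25 = -1.25 kip.
Span YZ, ΣM about Z: R_Y^{YZ}·3 = 120 + 11.25, so R_Y^{YZ} = 43.75 kip and R_Z = 80 − 43.75 = 36.25 kip.
R_Y = 1.25 + 43.75 = 45 kip.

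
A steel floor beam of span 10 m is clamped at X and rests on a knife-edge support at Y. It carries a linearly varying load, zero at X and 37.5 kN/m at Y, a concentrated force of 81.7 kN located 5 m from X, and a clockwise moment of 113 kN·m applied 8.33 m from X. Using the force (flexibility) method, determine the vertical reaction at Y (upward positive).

R_Y = 145.1 kN

Release the roller at Y. Primary structure: cantilever fixed at X.
Downward deflection at the released point Y due to the loads:
  triangular load, peak 37.5 at the free end: 11w₀L⁴/(120EI) = 34375/EI
  point load 81.7 at a = 5: Pa²(3L − a)/(6EI) = 8510/EI
  clockwise couple 113 at a = 8.33: M₀a(2L − a)/(2EI) = 5492/EI
  δ_0 = 48378/EI
Tip deflection under a unit load at Y: L³/(3EI) = 333.3/EI.
The prop prevents deflection at Y: R_Y = δ_0/δ_{YY} = 48378/333.3 = 145.1 kN.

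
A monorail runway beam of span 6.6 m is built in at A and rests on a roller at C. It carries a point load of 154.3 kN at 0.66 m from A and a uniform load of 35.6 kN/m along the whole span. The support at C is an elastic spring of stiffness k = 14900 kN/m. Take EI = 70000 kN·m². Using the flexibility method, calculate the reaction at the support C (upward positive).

R_C = 86.13 kN

Take the reaction at C as the redundant and release it; the primary structure is a cantilever fixed at A.
Primary-structure tip deflection at C by superposition:
  point load 154.3 at a = 0.66: Pa²(3L − a)/(6EI) = 214.4/EI
  UDL 35.6: wL⁴/(8EI) = 8444/EI
  δ_0 = 8658/EI
Flexibility coefficient — unit upward force at C: δ_{CC} = L³/(3EI) = 95.83/EI.
With EI = 70000 kN·m²: δ_0 = 0.12369 m and δ_{CC} = 0.001369 m/kN.
Compatibility — the spring shortens by R_C/k under the reaction it provides: δ_0 − R_C·δ_{CC} = R_C/k. With 1/k = 0.000067 m/kN, R_C = δ_0 / (δ_{CC} + 1/k) = 0.12369 / (0.001369 + 0.000067) = 86.13 kN.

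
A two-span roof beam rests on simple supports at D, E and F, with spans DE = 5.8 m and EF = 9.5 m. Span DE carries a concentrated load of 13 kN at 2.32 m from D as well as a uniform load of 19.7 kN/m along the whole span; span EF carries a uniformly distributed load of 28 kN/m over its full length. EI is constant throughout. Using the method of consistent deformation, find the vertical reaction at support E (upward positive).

R_E = 259.8 kN

Insert a hinge at E; M_E is the redundant, and each span becomes simply supported.
Rotations at E on the released spans (each span's end-slope, ×1/EI):
  span DE: point load 13 at a = 2.32: Pab(L + a)/(6LEI) = 24.49/EI
  span DE: UDL 19.7: wL³/(24EI) = 160.2/EI
  span EF: UDL 28: wL³/(24EI) = 1000/EI
  relative rotation θ_0 = (184.6 + 1000)/EI = 1185/EI
A unit hogging moment at E produces rotation L₁/(3EI) + L₂/(3EI) = 5.1/EI.
Slope continuity at E: θ_0 = M_E·5.1/EI, so M_E = 1185/5.1 = 232.3 kN·m (hogging).
Span DE, ΣM about D with M_E applied at E: R_E^{DE}·5.8 = 361.5 + 232.3, so R_E^{DE} = 102.4 kN and R_D = 127.3 − 102.4 = 24.87 kN.
Span EF, ΣM about F: R_E^{EF}·9.5 = 1264 + 232.3, so R_E^{EF} = 157.5 kN and R_F = 266 − 157.5 = 108.5 kN.
R_E = 102.4 + 157.5 = 259.8 kN.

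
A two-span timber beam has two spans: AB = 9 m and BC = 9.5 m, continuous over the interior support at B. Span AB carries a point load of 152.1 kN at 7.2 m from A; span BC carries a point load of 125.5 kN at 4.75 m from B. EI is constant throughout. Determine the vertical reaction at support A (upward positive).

Release continuity at B by inserting a hinge; the redundant is the internal moment M_B. The primary structure is two simply-supported spans AB and BC.
Discontinuity in slope at B on the released structure — sum the simple-span end rotations:
  span AB: point load 152.1 at a = 7.2: Pab(L + a)/(6LEI) = 591.4/EI
  span BC: point load 125.5 at a = 4.75: Pab(L + b)/(6LEI) = 707.9/EI
  relative rotation θ_0 = (591.4 + 707.9)/EI = 1299/EI
A unit hogging moment at B produces rotation L₁/(3EI) + L₂/(3EI) = 6.167/EI.
Compatibility: M_B·(L₁+L₂)/(3EI) = θ_0, giving M_B = 210.7 kN·m (hogging).
Span AB, ΣM about A with M_B applied at B: R_B^{AB}·9 = 1095 + 210.7, so R_B^{AB} = 145.1 kN and R_A = 152.1 − 145.1 = 7.01 kN.

R_A = 7.01 kN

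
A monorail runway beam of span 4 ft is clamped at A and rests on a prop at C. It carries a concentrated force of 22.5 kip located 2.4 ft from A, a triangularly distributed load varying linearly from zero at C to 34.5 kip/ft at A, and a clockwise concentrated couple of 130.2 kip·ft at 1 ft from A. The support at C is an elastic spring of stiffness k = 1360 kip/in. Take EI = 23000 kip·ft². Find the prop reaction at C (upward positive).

Choose R_C as the redundant. The primary structure is the cantilever fixed at A.
Free-end deflection of the primary structure under the applied loading (downward +):
  point load 22.5 at a = 2.4: Pa²(3L − a)/(6EI) = 207.4/EI
  triangular load, peak 34.5 at the fixed end: w₀L⁴/(30EI) = 294.4/EI
  clockwise couple 130.2 at a = 1: M₀a(2L − a)/(2EI) = 455.7/EI
  δ_0 = 957.5/EI
Tip deflection under a unit load at C: L³/(3EI) = 21.33/EI.
With EI = 23000 kip·ft²: δ_0 = 0.041629 ft and δ_{CC} = 0.000928 ft/kip.
Compatibility — the spring shortens by R_C/k under the reaction it provides: δ_0 − R_C·δ_{CC} = R_C/k. With 1/k = 1/(1360×12) ft/kip = 0.000061 ft/kip, R_C = δ_0 / (δ_{CC} + 1/k) = 0.041629 / (0.000928 + 0.000061) = 42.1 kip.

R_C = 42.1 kip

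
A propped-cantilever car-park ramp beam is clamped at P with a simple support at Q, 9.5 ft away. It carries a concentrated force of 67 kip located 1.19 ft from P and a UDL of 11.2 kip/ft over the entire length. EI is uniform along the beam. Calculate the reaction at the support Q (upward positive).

Choose R_Q as the redundant. The primary structure is the cantilever fixed at P.
Primary-structure tip deflection at Q by superposition:
  point load 67 at a = 1.19: Pa²(3L − a)/(6EI) = 431.9/EI
  UDL 11.2: wL⁴/(8EI) = 11403/EI
  δ_0 = 11835/EI
Tip deflection under a unit load at Q: L³/(3EI) = 285.8/EI.
The prop prevents deflection at Q: R_Q = δ_0/δ_{QQ} = 11835/285.8 = 41.41 kip.

R_Q = 41.41 kip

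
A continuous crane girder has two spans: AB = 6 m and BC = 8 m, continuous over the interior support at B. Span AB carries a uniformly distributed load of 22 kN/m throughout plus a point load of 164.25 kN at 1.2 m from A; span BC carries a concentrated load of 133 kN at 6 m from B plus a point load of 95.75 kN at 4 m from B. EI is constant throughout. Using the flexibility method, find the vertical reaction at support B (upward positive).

Release continuity at B by inserting a hinge; the redundant is the internal moment M_B. The primary structure is two simply-supported spans AB and BC.
End slopes at the hinge B, treating each span as simply supported:
  span AB: UDL 22: wL³/(24EI) = 198/EI
  span AB: point load 164.25 at a = 1.2: Pab(L + a)/(6LEI) = 189.2/EI
  span BC: point load 133 at a = 6: Pab(L + b)/(6LEI) = 332.5/EI
  span BC: point load 95.75 at a = 4: Pab(L + b)/(6LEI) = 383/EI
  relative rotation θ_0 = (387.2 + 715.5)/EI = 1103/EI
A unit hogging moment at B produces rotation L₁/(3EI) + L₂/(3EI) = 4.667/EI.
Compatibility: M_B·(L₁+L₂)/(3EI) = θ_0, giving M_B = 236.3 kN·m (hogging).
Span AB, ΣM about A with M_B applied at B: R_B^{AB}·6 = 593.1 + 236.3, so R_B^{AB} = 138.2 kN and R_A = 296.2 − 138.2 = 158 kN.
Span BC, ΣM about C: R_B^{BC}·8 = 649 + 236.3, so R_B^{BC} = 110.7 kN and R_C = 228.8 − 110.7 = 118.1 kN.
R_B = 138.2 + 110.7 = 248.9 kN.

R_B = 248.9 kN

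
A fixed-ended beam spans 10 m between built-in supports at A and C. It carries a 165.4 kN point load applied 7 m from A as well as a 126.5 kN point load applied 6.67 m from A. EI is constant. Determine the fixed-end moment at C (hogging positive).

M_C = 430.5 kN·m

Take the two fixed-end moments M_A, M_C as redundants; the released structure is the simple span AC.
Simple-span end rotations at A and C under the given loads:
  at A: point load 165.4 at a = 7: Pab(L + b)/(6LEI) = 752.6/EI
  at C: point load 165.4 at a = 7: Pab(L + a)/(6LEI) = 984.1/EI
  at A: point load 126.5 at a = 6.67: Pab(L + b)/(6LEI) = 624.2/EI
  at C: point load 126.5 at a = 6.67: Pab(L + a)/(6LEI) = 780.6/EI
  θ_A0 = 1377/EI,  θ_C0 = 1765/EI
Flexibility coefficients: a unit moment at one end gives L/(3EI) there and L/(6EI) at the far end, so f₁₁ = f₂₂ = 3.333/EI and f₁₂ = f₂₁ = 1.667/EI.
Compatibility — zero rotation at each built-in end:
  3.333 M_A + 1.667 M_C = 1377
  1.667 M_A + 3.333 M_C = 1765
Solving the pair gives M_A = 197.8 kN·m and M_C = 430.5 kN·m (hogging).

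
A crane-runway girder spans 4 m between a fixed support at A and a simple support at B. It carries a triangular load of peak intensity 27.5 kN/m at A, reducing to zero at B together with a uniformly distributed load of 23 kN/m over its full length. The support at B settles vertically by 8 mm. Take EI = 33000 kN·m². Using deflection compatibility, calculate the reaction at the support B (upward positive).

R_B = 33.12 kN

Choose R_B as the redundant. The primary structure is the cantilever fixed at A.
Deflection at B on the released cantilever, summing each load's contribution:
  triangular load, peak 27.5 at the fixed end: w₀L⁴/(30EI) = 234.7/EI
  UDL 23: wL⁴/(8EI) = 736/EI
  δ_0 = 970.7/EI
Flexibility coefficient — unit upward force at B: δ_{BB} = L³/(3EI) = 21.33/EI.
With EI = 33000 kN·m²: δ_0 = 0.029414 m and δ_{BB} = 0.000646 m/kN.
Compatibility — the beam at B must follow the support down by 0.008 m: δ_0 − R_B·δ_{BB} = 0.008, so R_B = (0.029414 − 0.008)/0.000646 = 33.12 kN.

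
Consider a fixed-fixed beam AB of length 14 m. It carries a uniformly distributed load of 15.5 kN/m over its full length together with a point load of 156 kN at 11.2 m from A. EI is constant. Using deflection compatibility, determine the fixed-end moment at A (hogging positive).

Release both end moments; the primary structure is a simply-supported span AB with redundants M_A and M_B.
On the primary (simply-supported) span, the end slopes from the loading are:
  at A: UDL 15.5: wL³/(24EI) = 1772/EI
  at B: UDL 15.5: wL³/(24EI) = 1772/EI
  at A: point load 156 at a = 11.2: Pab(L + b)/(6LEI) = 978.4/EI
  at B: point load 156 at a = 11.2: Pab(L + a)/(6LEI) = 1468/EI
  θ_A0 = 2751/EI,  θ_B0 = 3240/EI
Flexibility coefficients: a unit moment at one end gives L/(3EI) there and L/(6EI) at the far end, so f₁₁ = f₂₂ = 4.667/EI and f₁₂ = f₂₁ = 2.333/EI.
Compatibility — zero rotation at each built-in end:
  4.667 M_A + 2.333 M_B = 2751
  2.333 M_A + 4.667 M_B = 3240
Solving the pair gives M_A = 323.1 kN·m and M_B = 532.7 kN·m (hogging).

M_A = 323.1 kN·m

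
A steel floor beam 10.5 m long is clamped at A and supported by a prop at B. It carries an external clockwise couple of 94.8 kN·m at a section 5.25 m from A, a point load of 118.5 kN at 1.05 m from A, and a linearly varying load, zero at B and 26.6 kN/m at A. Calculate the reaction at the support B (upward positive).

Release the roller at B. Primary structure: cantilever fixed at A.
Downward deflection at the released point B due to the loads:
  clockwise couple 94.8 at a = 5.25: M₀a(2L − a)/(2EI) = 3919/EI
  point load 118.5 at a = 1.05: Pa²(3L − a)/(6EI) = 663/EI
  triangular load, peak 26.6 at the fixed end: w₀L⁴/(30EI) = 10777/EI
  δ_0 = 15360/EI
Flexibility coefficient — unit upward force at B: δ_{BB} = L³/(3EI) = 385.9/EI.
Compatibility at B: δ_0 − R_B·δ_{BB} = 0, so R_B = 15360/385.9 = 39.81 kN.

R_B = 39.81 kN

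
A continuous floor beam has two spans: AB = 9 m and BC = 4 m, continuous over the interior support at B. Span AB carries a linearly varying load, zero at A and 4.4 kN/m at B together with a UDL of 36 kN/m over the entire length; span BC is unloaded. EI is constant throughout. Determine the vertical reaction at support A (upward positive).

R_A = 138.7 kN

Take M_B as the redundant. Released structure: two simple spans AB and BC with a hinge at B.
End slopes at the hinge B, treating each span as simply supported:
  span AB: triangular load, peak 4.4: w₀L³/(45EI) = 71.28/EI
  span AB: UDL 36: wL³/(24EI) = 1094/EI
  relative rotation θ_0 = (1165 + 0)/EI = 1165/EI
A unit hogging moment at B produces rotation L₁/(3EI) + L₂/(3EI) = 4.333/EI.
Compatibility: M_B·(L₁+L₂)/(3EI) = θ_0, giving M_B = 268.8 kN·m (hogging).
Span AB, ΣM about A with M_B applied at B: R_B^{AB}·9 = 1577 + 268.8, so R_B^{AB} = 205.1 kN and R_A = 343.8 − 205.1 = 138.7 kN.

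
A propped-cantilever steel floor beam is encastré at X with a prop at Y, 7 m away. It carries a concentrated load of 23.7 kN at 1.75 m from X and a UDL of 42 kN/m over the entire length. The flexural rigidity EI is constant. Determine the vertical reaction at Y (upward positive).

Remove the prop at Y; the released (primary) structure is a cantilever built in at X.
Free-end deflection of the primary structure under the applied loading (downward +):
  point load 23.7 at a = 1.75: Pa²(3L − a)/(6EI) = 232.9/EI
  UDL 42: wL⁴/(8EI) = 12605/EI
  δ_0 = 12838/EI
Flexibility coefficient — unit upward force at Y: δ_{YY} = L³/(3EI) = 114.3/EI.
The prop prevents deflection at Y: R_Y = δ_0/δ_{YY} = 12838/114.3 = 112.3 kN.

R_Y = 112.3 kN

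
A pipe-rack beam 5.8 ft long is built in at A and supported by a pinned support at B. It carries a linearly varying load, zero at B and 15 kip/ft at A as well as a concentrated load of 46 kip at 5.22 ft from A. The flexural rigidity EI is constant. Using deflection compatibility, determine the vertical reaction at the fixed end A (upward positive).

Release the roller at B. Primary structure: cantilever fixed at A.
Downward deflection at the released point B due to the loads:
  triangular load, peak 15 at the fixed end: w₀L⁴/(30EI) = 565.8/EI
  point load 46 at a = 5.22: Pa²(3L − a)/(6EI) = 2544/EI
  δ_0 = 3110/EI
Tip deflection under a unit load at B: L³/(3EI) = 65.04/EI.
The prop prevents deflection at B: R_B = δ_0/δ_{BB} = 3110/65.04 = 47.82 kip.
Vertical equilibrium: R_A = ΣP − R_B = 89.5 − 47.82 = 41.68 kip.

R_A = 41.68 kip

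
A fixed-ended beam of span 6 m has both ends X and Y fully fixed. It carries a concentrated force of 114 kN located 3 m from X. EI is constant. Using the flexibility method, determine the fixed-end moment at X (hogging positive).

Release both end moments; the primary structure is a simply-supported span XY with redundants M_X and M_Y.
Simple-span end rotations at X and Y under the given loads:
  at X: point load 114 at a = 3: Pab(L + b)/(6LEI) = 256.5/EI
  at Y: point load 114 at a = 3: Pab(L + a)/(6LEI) = 256.5/EI
  θ_X0 = 256.5/EI,  θ_Y0 = 256.5/EI
Flexibility coefficients: a unit moment at one end gives L/(3EI) there and L/(6EI) at the far end, so f₁₁ = f₂₂ = 2/EI and f₁₂ = f₂₁ = 1/EI.
Compatibility — zero rotation at each built-in end:
  2 M_X + 1 M_Y = 256.5
  1 M_X + 2 M_Y = 256.5
Solving the pair gives M_X = 85.5 kN·m and M_Y = 85.5 kN·m (hogging).

M_X = 85.5 kN·m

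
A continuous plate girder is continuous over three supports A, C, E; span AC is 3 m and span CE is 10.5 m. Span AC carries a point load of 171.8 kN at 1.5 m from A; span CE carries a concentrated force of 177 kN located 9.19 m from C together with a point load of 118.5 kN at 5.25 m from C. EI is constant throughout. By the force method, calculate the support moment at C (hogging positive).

M_C = 291.7 kN·m

Release continuity at C by inserting a hinge; the redundant is the internal moment M_C. The primary structure is two simply-supported spans AC and CE.
End slopes at the hinge C, treating each span as simply supported:
  span AC: point load 171.8 at a = 1.5: Pab(L + a)/(6LEI) = 96.64/EI
  span CE: point load 177 at a = 9.19: Pab(L + b)/(6LEI) = 399.5/EI
  span CE: point load 118.5 at a = 5.25: Pab(L + b)/(6LEI) = 816.5/EI
  relative rotation θ_0 = (96.64 + 1216)/EI = 1313/EI
A unit hogging moment at C produces rotation L₁/(3EI) + L₂/(3EI) = 4.5/EI.
Slope continuity at C: θ_0 = M_C·4.5/EI, so M_C = 1313/4.5 = 291.7 kN·m (hogging).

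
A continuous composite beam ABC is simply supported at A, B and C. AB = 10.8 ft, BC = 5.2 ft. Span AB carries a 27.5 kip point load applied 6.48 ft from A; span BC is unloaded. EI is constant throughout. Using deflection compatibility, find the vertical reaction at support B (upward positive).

R_B = 27.47 kip

Release continuity at B by inserting a hinge; the redundant is the internal moment M_B. The primary structure is two simply-supported spans AB and BC.
Rotations at B on the released spans (each span's end-slope, ×1/EI):
  span AB: point load 27.5 at a = 6.48: Pab(L + a)/(6LEI) = 205.3/EI
  relative rotation θ_0 = (205.3 + 0)/EI = 205.3/EI
A unit hogging moment at B produces rotation L₁/(3EI) + L₂/(3EI) = 5.333/EI.
Slope continuity at B: θ_0 = M_B·5.333/EI, so M_B = 205.3/5.333 = 38.49 kip·ft (hogging).
Span AB, ΣM about A with M_B applied at B: R_B^{AB}·10.8 = 178.2 + 38.49, so R_B^{AB} = 20.06 kip and R_A = 27.5 − 20.06 = 7.436 kip.
Span BC, ΣM about C: R_B^{BC}·5.2 = 0 + 38.49, so R_B^{BC} = 7.402 kip and R_C = 0 − 7.402 = -7.402 kip.
R_B = 20.06 + 7.402 = 27.47 kip.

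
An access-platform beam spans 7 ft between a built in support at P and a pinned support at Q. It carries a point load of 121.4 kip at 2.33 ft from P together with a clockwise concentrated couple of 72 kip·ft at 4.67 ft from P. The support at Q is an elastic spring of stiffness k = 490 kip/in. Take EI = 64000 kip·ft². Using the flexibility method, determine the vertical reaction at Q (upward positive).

R_Q = 28.9 kip

Take the reaction at Q as the redundant and release it; the primary structure is a cantilever fixed at P.
Deflection at Q on the released cantilever, summing each load's contribution:
  point load 121.4 at a = 2.33: Pa²(3L − a)/(6EI) = 2051/EI
  clockwise couple 72 at a = 4.67: M₀a(2L − a)/(2EI) = 1569/EI
  δ_0 = 3619/EI
Tip deflection under a unit load at Q: L³/(3EI) = 114.3/EI.
With EI = 64000 kip·ft²: δ_0 = 0.056553 ft and δ_{QQ} = 0.001786 ft/kip.
Compatibility — the spring shortens by R_Q/k under the reaction it provides: δ_0 − R_Q·δ_{QQ} = R_Q/k. With 1/k = 1/(490×12) ft/kip = 0.00017 ft/kip, R_Q = δ_0 / (δ_{QQ} + 1/k) = 0.056553 / (0.001786 + 0.00017) = 28.9 kip.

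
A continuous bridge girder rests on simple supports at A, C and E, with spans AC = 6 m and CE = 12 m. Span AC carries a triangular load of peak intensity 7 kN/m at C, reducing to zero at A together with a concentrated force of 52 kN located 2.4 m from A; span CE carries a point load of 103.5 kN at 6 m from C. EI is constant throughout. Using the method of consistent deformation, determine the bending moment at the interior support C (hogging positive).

Release continuity at C by inserting a hinge; the redundant is the internal moment M_C. The primary structure is two simply-supported spans AC and CE.
Rotations at C on the released spans (each span's end-slope, ×1/EI):
  span AC: triangular load, peak 7: w₀L³/(45EI) = 33.6/EI
  span AC: point load 52 at a = 2.4: Pab(L + a)/(6LEI) = 104.8/EI
  span CE: point load 103.5 at a = 6: Pab(L + b)/(6LEI) = 931.5/EI
  relative rotation θ_0 = (138.4 + 931.5)/EI = 1070/EI
A unit hogging moment at C produces rotation L₁/(3EI) + L₂/(3EI) = 6/EI.
Compatibility: M_C·(L₁+L₂)/(3EI) = θ_0, giving M_C = 178.3 kN·m (hogging).

M_C = 178.3 kN·m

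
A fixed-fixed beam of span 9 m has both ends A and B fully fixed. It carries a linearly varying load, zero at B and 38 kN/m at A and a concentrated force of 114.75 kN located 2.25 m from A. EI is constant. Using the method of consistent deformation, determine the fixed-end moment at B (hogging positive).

M_B = 151 kN·m

Release both end moments; the primary structure is a simply-supported span AB with redundants M_A and M_B.
On the primary (simply-supported) span, the end slopes from the loading are:
  at A: triangular load, peak 38: w₀L³/(45EI) = 615.6/EI
  at B: triangular load, peak 38: 7w₀L³/(360EI) = 538.6/EI
  at A: point load 114.75 at a = 2.25: Pab(L + b)/(6LEI) = 508.3/EI
  at B: point load 114.75 at a = 2.25: Pab(L + a)/(6LEI) = 363.1/EI
  θ_A0 = 1124/EI,  θ_B0 = 901.7/EI
Flexibility coefficients: a unit moment at one end gives L/(3EI) there and L/(6EI) at the far end, so f₁₁ = f₂₂ = 3/EI and f₁₂ = f₂₁ = 1.5/EI.
Compatibility — zero rotation at each built-in end:
  3 M_A + 1.5 M_B = 1124
  1.5 M_A + 3 M_B = 901.7
Solving the pair gives M_A = 299.1 kN·m and M_B = 151 kN·m (hogging).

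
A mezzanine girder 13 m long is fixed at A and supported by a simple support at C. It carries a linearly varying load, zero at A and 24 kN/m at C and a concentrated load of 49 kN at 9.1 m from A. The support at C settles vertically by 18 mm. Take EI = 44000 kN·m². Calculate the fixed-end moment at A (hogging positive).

Choose R_C as the redundant. The primary structure is the cantilever fixed at A.
Primary-structure tip deflection at C by superposition:
  triangular load, peak 24 at the free end: 11w₀L⁴/(120EI) = 62834/EI
  point load 49 at a = 9.1: Pa²(3L − a)/(6EI) = 20221/EI
  δ_0 = 83055/EI
Tip deflection under a unit load at C: L³/(3EI) = 732.3/EI.
With EI = 44000 kN·m²: δ_0 = 1.8876 m and δ_{CC} = 0.016644 m/kN.
Compatibility — the beam at C must follow the support down by 0.018 m: δ_0 − R_C·δ_{CC} = 0.018, so R_C = (1.8876 − 0.018)/0.016644 = 112.3 kN.
Moment equilibrium about A: M_A = Σ(load moments about A) − R_C·L = 1798 − 112.3×13 = 337.6 kN·m.

M_A = 337.6 kN·m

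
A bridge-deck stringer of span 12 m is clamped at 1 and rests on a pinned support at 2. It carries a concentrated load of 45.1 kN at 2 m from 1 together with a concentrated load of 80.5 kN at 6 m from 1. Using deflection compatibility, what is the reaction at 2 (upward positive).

R_2 = 26.93 kN

Release the roller at 2. Primary structure: cantilever fixed at 1.
Deflection at 2 on the released cantilever, summing each load's contribution:
  point load 45.1 at a = 2: Pa²(3L − a)/(6EI) = 1022/EI
  point load 80.5 at a = 6: Pa²(3L − a)/(6EI) = 14490/EI
  δ_0 = 15512/EI
Flexibility coefficient — unit upward force at 2: δ_{22} = L³/(3EI) = 576/EI.
Compatibility at 2: δ_0 − R_2·δ_{22} = 0, so R_2 = 15512/576 = 26.93 kN.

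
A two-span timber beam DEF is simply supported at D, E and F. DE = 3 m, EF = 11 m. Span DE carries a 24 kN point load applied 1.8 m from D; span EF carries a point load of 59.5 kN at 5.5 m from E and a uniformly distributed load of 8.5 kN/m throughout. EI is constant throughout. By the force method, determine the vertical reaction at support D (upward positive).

R_D = -57.2 kN

Take M_E as the redundant. Released structure: two simple spans DE and EF with a hinge at E.
Discontinuity in slope at E on the released structure — sum the simple-span end rotations:
  span DE: point load 24 at a = 1.8: Pab(L + a)/(6LEI) = 13.82/EI
  span EF: point load 59.5 at a = 5.5: Pab(L + b)/(6LEI) = 450/EI
  span EF: UDL 8.5: wL³/(24EI) = 471.4/EI
  relative rotation θ_0 = (13.82 + 921.4)/EI = 935.2/EI
A unit hogging moment at E produces rotation L₁/(3EI) + L₂/(3EI) = 4.667/EI.
Compatibility: M_E·(L₁+L₂)/(3EI) = θ_0, giving M_E = 200.4 kN·m (hogging).
Span DE, ΣM about D with M_E applied at E: R_E^{DE}·3 = 43.2 + 200.4, so R_E^{DE} = 81.2 kN and R_D = 24 − 81.2 = -57.2 kN.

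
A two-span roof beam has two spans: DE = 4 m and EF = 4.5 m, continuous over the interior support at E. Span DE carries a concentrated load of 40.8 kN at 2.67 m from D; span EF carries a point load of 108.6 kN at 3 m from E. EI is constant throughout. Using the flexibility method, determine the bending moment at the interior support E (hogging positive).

M_E = 52.54 kN·m

Take M_E as the redundant. Released structure: two simple spans DE and EF with a hinge at E.
Discontinuity in slope at E on the released structure — sum the simple-span end rotations:
  span DE: point load 40.8 at a = 2.67: Pab(L + a)/(6LEI) = 40.27/EI
  span EF: point load 108.6 at a = 3: Pab(L + b)/(6LEI) = 108.6/EI
  relative rotation θ_0 = (40.27 + 108.6)/EI = 148.9/EI
A unit hogging moment at E produces rotation L₁/(3EI) + L₂/(3EI) = 2.833/EI.
Slope continuity at E: θ_0 = M_E·2.833/EI, so M_E = 148.9/2.833 = 52.54 kN·m (hogging).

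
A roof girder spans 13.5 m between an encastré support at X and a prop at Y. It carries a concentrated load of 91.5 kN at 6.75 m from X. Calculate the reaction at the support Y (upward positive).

R_Y = 28.59 kN

Remove the prop at Y; the released (primary) structure is a cantilever built in at X.
Downward deflection at the released point Y due to the loads:
  point load 91.5 at a = 6.75: Pa²(3L − a)/(6EI) = 23450/EI
Flexibility coefficient — unit upward force at Y: δ_{YY} = L³/(3EI) = 820.1/EI.
Compatibility at Y: δ_0 − R_Y·δ_{YY} = 0, so R_Y = 23450/820.1 = 28.59 kN.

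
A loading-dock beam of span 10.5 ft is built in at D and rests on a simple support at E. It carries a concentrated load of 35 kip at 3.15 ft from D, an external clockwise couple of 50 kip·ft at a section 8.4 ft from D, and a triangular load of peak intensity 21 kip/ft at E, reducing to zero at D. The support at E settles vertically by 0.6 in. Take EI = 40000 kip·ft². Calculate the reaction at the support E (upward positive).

R_E = 66.56 kip

Release the roller at E. Primary structure: cantilever fixed at D.
Deflection at E on the released cantilever, summing each load's contribution:
  point load 35 at a = 3.15: Pa²(3L − a)/(6EI) = 1641/EI
  clockwise couple 50 at a = 8.4: M₀a(2L − a)/(2EI) = 2646/EI
  triangular load, peak 21 at the free end: 11w₀L⁴/(120EI) = 23398/EI
  δ_0 = 27685/EI
Flexibility coefficient — unit upward force at E: δ_{EE} = L³/(3EI) = 385.9/EI.
With EI = 40000 kip·ft²: δ_0 = 0.69214 ft and δ_{EE} = 0.009647 ft/kip.
Compatibility — the beam at E must follow the support down by 0.05 ft: δ_0 − R_E·δ_{EE} = 0.05, so R_E = (0.69214 − 0.05)/0.009647 = 66.56 kip.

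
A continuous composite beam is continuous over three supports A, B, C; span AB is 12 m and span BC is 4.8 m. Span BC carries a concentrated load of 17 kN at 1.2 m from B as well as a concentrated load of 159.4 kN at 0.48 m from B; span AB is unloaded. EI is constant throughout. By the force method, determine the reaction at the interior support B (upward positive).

R_B = 162.8 kN

Release continuity at B by inserting a hinge; the redundant is the internal moment M_B. The primary structure is two simply-supported spans AB and BC.
Discontinuity in slope at B on the released structure — sum the simple-span end rotations:
  span BC: point load 17 at a = 1.2: Pab(L + b)/(6LEI) = 21.42/EI
  span BC: point load 159.4 at a = 0.48: Pab(L + b)/(6LEI) = 104.7/EI
  relative rotation θ_0 = (0 + 126.1)/EI = 126.1/EI
A unit hogging moment at B produces rotation L₁/(3EI) + L₂/(3EI) = 5.6/EI.
Compatibility: M_B·(L₁+L₂)/(3EI) = θ_0, giving M_B = 22.52 kN·m (hogging).
Span AB, ΣM about A with M_B applied at B: R_B^{AB}·12 = 0 + 22.52, so R_B^{AB} = 1.876 kN and R_A = 0 − 1.876 = -1.876 kN.
Span BC, ΣM about C: R_B^{BC}·4.8 = 749.8 + 22.52, so R_B^{BC} = 160.9 kN and R_C = 176.4 − 160.9 = 15.5 kN.
R_B = 1.876 + 160.9 = 162.8 kN.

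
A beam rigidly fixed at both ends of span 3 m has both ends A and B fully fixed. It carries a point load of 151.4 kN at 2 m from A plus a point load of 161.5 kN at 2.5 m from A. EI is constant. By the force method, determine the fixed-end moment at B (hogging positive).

M_B = 123.4 kN·m

Release both end moments; the primary structure is a simply-supported span AB with redundants M_A and M_B.
End rotations of the released simple span under the applied load (×1/EI):
  at A: point load 151.4 at a = 2: Pab(L + b)/(6LEI) = 67.29/EI
  at B: point load 151.4 at a = 2: Pab(L + a)/(6LEI) = 84.11/EI
  at A: point load 161.5 at a = 2.5: Pab(L + b)/(6LEI) = 39.25/EI
  at B: point load 161.5 at a = 2.5: Pab(L + a)/(6LEI) = 61.68/EI
  θ_A0 = 106.5/EI,  θ_B0 = 145.8/EI
Flexibility coefficients: a unit moment at one end gives L/(3EI) there and L/(6EI) at the far end, so f₁₁ = f₂₂ = 1/EI and f₁₂ = f₂₁ = 0.5/EI.
Compatibility — zero rotation at each built-in end:
  1 M_A + 0.5 M_B = 106.5
  0.5 M_A + 1 M_B = 145.8
Solving the pair gives M_A = 44.86 kN·m and M_B = 123.4 kN·m (hogging).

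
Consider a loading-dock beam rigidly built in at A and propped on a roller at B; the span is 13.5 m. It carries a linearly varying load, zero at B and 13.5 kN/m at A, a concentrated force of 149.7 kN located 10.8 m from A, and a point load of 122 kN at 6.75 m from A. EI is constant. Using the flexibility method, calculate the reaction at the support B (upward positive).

Choose R_B as the redundant. The primary structure is the cantilever fixed at A.
Downward deflection at the released point B due to the loads:
  triangular load, peak 13.5 at the fixed end: w₀L⁴/(30EI) = 14947/EI
  point load 149.7 at a = 10.8: Pa²(3L − a)/(6EI) = 86432/EI
  point load 122 at a = 6.75: Pa²(3L − a)/(6EI) = 31267/EI
  δ_0 = 132646/EI
Tip deflection under a unit load at B: L³/(3EI) = 820.1/EI.
Compatibility at B: δ_0 − R_B·δ_{BB} = 0, so R_B = 132646/820.1 = 161.7 kN.

R_B = 161.7 kN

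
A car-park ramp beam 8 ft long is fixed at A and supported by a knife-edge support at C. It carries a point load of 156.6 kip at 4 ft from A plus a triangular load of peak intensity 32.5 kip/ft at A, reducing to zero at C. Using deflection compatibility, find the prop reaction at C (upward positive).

Take the reaction at C as the redundant and release it; the primary structure is a cantilever fixed at A.
Primary-structure tip deflection at C by superposition:
  point load 156.6 at a = 4: Pa²(3L − a)/(6EI) = 8352/EI
  triangular load, peak 32.5 at the fixed end: w₀L⁴/(30EI) = 4437/EI
  δ_0 = 12789/EI
Tip deflection under a unit load at C: L³/(3EI) = 170.7/EI.
The prop prevents deflection at C: R_C = δ_0/δ_{CC} = 12789/170.7 = 74.94 kip.

R_C = 74.94 kip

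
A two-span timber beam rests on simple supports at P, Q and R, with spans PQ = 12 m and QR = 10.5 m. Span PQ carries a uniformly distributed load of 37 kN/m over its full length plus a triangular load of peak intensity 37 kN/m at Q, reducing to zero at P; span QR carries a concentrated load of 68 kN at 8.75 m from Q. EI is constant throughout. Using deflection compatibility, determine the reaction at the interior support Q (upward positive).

Insert a hinge at Q; M_Q is the redundant, and each span becomes simply supported.
Discontinuity in slope at Q on the released structure — sum the simple-span end rotations:
  span PQ: UDL 37: wL³/(24EI) = 2664/EI
  span PQ: triangular load, peak 37: w₀L³/(45EI) = 1421/EI
  span QR: point load 68 at a = 8.75: Pab(L + b)/(6LEI) = 202.5/EI
  relative rotation θ_0 = (4085 + 202.5)/EI = 4287/EI
A unit hogging moment at Q produces rotation L₁/(3EI) + L₂/(3EI) = 7.5/EI.
Slope continuity at Q: θ_0 = M_Q·7.5/EI, so M_Q = 4287/7.5 = 571.6 kN·m (hogging).
Span PQ, ΣM about P with M_Q applied at Q: R_Q^{PQ}·12 = 4440 + 571.6, so R_Q^{PQ} = 417.6 kN and R_P = 666 − 417.6 = 248.4 kN.
Span QR, ΣM about R: R_Q^{QR}·10.5 = 119 + 571.6, so R_Q^{QR} = 65.77 kN and R_R = 68 − 65.77 = 2.225 kN.
R_Q = 417.6 + 65.77 = 483.4 kN.

R_Q = 483.4 kN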